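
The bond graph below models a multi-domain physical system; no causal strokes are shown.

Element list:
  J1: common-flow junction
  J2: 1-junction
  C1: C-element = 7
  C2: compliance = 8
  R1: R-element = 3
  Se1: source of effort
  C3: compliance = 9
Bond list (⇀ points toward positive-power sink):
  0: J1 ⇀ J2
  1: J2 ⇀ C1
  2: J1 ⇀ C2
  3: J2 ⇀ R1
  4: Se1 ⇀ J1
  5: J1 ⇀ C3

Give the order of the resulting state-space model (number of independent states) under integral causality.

3  (C1, C2, C3 all integral)

bond 4 stroke at J1  (source Se1 imposes e)
bond 1 stroke at J2  (C1 outputs effort q/C1)
bond 2 stroke at J1  (C2: C, integral causality)
bond 5 stroke at J1  (C3: C, integral causality)
bond 0 stroke at J2  (J1: last free bond brings flow in)
bond 3 stroke at R1  (J2: last free bond brings flow in)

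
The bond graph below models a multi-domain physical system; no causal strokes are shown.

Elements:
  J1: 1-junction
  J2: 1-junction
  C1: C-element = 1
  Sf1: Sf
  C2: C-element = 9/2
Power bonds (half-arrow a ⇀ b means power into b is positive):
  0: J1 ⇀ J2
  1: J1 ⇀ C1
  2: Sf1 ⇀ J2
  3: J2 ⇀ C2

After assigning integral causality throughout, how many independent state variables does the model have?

bond 2 →Sf1  (Sf1 (Sf) sets flow on bond)
bond 0 →J2  (1-jn J2 has f-setter on 2)
bond 3 →J2  (1-jn J2 has f-setter on 2)
bond 1 →J1  (J1 flow already set via bond 0)

2  (C1, C2 all integral)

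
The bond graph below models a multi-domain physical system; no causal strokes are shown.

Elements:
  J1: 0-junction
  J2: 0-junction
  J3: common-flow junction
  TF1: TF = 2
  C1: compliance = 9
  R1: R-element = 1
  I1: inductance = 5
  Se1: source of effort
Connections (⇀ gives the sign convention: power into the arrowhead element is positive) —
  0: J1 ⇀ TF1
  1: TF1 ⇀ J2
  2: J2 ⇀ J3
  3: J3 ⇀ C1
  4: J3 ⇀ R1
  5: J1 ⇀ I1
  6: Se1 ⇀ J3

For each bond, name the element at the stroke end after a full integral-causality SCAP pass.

bond 0 stroke at J1
bond 1 stroke at TF1
bond 2 stroke at J2
bond 3 stroke at J3
bond 4 stroke at J3
bond 5 stroke at I1
bond 6 stroke at J3

bond 6 stroke at J3  (Se1: effort source, stroke at far end)
bond 3 stroke at J3  (C1: C, integral causality)
bond 5 stroke at I1  (I1 outputs flow p/I1)
bond 0 stroke at J1  (closing 0-jn rule on J1)
bond 1 stroke at TF1  (TF1 one-in-one-out from 0)
bond 2 stroke at J2  (only one effort-in slot at J2)
bond 4 stroke at J3  (1-jn J3 has f-setter on 2)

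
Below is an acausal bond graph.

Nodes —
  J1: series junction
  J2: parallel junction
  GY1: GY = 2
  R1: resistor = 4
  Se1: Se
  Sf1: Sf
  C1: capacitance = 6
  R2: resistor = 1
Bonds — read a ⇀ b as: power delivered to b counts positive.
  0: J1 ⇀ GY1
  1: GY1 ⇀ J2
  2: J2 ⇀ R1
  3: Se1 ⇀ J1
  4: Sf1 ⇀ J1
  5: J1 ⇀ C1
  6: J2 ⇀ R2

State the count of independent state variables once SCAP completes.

1  (C1 all integral)

#3 stroke at J1  (Se1: effort source, stroke at far end)
#4 stroke at Sf1  (Sf1: flow source, stroke at near end)
#0 stroke at J1  (common-f at J1 fixed by 4)
#5 stroke at J1  (1-jn J1 has f-setter on 4)
#1 stroke at J2  (GY1 both-in/both-out from 0)
#2 stroke at R1  (J2 effort already set via bond 1)
#6 stroke at R2  (J2: bond 1 brought effort, rest push out)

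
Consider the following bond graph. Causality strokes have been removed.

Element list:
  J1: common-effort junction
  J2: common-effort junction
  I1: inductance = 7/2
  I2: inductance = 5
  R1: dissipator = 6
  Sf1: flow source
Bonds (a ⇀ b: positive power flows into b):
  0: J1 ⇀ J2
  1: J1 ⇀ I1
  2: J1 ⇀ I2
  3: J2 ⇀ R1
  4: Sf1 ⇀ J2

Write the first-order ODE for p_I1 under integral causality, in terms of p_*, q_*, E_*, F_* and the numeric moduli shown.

dp_I1/dt = 6*F_Sf1 - 12*p_I1/7 - 6*p_I2/5

bond 4 stroke→Sf1  (source Sf1 imposes f)
bond 1 stroke→I1  (I1: I, integral causality)
bond 2 stroke→I2  (prefer integral on I2)
bond 0 stroke→J1  (J1 needs exactly one e-in)
bond 3 stroke→J2  (only one effort-in slot at J2)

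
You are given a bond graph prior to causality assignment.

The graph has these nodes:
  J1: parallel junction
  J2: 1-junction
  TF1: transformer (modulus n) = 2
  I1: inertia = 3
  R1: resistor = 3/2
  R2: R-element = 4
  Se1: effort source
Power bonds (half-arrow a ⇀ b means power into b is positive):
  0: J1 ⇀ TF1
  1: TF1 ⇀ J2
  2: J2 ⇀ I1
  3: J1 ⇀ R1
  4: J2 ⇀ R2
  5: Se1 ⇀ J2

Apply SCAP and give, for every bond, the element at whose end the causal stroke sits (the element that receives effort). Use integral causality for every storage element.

b0 stroke at TF1
b1 stroke at J2
b2 stroke at I1
b3 stroke at J1
b4 stroke at J2
b5 stroke at J2

#5 stroke→J2  (Se1: effort source, stroke at far end)
#2 stroke→I1  (I1 outputs flow p/I1)
#1 stroke→J2  (1-jn J2 has f-setter on 2)
#4 stroke→J2  (J2 flow already set via bond 2)
#0 stroke→TF1  (TF1 one-in-one-out from 1)
#3 stroke→J1  (closing 0-jn rule on J1)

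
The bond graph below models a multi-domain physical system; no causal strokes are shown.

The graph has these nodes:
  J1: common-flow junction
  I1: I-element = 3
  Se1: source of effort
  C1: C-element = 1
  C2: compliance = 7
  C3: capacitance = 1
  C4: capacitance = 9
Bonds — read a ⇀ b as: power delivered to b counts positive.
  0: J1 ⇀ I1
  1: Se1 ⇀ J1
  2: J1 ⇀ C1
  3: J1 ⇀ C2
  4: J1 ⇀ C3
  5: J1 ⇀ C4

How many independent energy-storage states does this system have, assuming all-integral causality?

bond 1 →J1  (Se1: effort source, stroke at far end)
bond 0 →I1  (I1 integral (f out))
bond 2 →J1  (1-jn J1 has f-setter on 0)
bond 3 →J1  (J1: bond 0 brought flow, rest push out)
bond 4 →J1  (J1 flow already set via bond 0)
bond 5 →J1  (1-jn J1 has f-setter on 0)

5  (C1, C2, C3, C4, I1 all integral)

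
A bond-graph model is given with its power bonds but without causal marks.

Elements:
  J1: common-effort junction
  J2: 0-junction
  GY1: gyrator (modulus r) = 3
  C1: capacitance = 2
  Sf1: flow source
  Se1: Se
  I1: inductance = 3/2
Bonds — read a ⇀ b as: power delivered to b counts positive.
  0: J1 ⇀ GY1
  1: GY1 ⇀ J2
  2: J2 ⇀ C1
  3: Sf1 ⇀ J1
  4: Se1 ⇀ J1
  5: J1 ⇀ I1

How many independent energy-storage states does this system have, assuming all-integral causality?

2  (C1, I1 all integral)

β3 →Sf1  (Sf1: flow source, stroke at near end)
β4 →J1  (Se1: effort source, stroke at far end)
β0 →GY1  (common-e at J1 fixed by 4)
β5 →I1  (0-jn J1 has e-setter on 4)
β1 →GY1  (GY1 both-in/both-out from 0)
β2 →J2  (only one effort-in slot at J2)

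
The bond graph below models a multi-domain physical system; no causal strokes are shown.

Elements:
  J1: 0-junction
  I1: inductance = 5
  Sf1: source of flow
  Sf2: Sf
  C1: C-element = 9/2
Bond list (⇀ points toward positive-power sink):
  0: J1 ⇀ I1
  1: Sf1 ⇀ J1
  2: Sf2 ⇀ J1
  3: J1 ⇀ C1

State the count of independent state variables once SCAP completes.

2  (C1, I1 all integral)

#1 |Sf1  (Sf1 (Sf) sets flow on bond)
#2 |Sf2  (Sf2: flow source, stroke at near end)
#0 |I1  (I1: I, integral causality)
#3 |J1  (J1: last free bond brings effort in)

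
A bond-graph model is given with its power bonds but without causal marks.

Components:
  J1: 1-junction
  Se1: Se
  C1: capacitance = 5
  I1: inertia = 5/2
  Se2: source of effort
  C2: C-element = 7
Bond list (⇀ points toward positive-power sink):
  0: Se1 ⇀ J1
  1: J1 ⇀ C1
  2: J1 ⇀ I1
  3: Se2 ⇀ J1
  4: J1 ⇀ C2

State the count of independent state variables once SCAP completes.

β0 |J1  (Se1 (Se) sets effort on bond)
β3 |J1  (Se2 (Se) sets effort on bond)
β1 |J1  (C1 integral (e out))
β2 |I1  (I1: I, integral causality)
β4 |J1  (J1 flow already set via bond 2)

3  (C1, C2, I1 all integral)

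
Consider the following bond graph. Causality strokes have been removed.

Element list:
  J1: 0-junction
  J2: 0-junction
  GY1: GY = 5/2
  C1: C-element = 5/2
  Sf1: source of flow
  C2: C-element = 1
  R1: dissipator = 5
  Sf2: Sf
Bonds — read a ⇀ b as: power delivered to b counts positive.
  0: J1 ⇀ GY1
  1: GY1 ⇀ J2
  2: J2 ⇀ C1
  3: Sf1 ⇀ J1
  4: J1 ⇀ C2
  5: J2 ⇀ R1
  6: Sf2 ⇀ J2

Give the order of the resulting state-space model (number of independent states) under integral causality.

2  (C1, C2 all integral)

bond 3 →Sf1  (Sf1: flow source, stroke at near end)
bond 6 →Sf2  (Sf2 fixes flow; stroke at Sf2)
bond 2 →J2  (C1 integral (e out))
bond 1 →GY1  (J2: bond 2 brought effort, rest push out)
bond 5 →R1  (J2: bond 2 brought effort, rest push out)
bond 0 →GY1  (GY GY1: same side as bond 1)
bond 4 →J1  (J1: last free bond brings effort in)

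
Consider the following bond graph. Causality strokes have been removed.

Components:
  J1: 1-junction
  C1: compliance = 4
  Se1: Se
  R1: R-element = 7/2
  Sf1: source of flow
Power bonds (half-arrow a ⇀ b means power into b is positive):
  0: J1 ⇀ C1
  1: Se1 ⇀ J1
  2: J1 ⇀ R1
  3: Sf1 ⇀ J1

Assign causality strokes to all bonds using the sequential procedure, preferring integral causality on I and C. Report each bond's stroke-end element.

β1 stroke→J1  (Se1 fixes effort; stroke away)
β3 stroke→Sf1  (Sf1 (Sf) sets flow on bond)
β0 stroke→J1  (common-f at J1 fixed by 3)
β2 stroke→J1  (1-jn J1 has f-setter on 3)

bond 0 |J1
bond 1 |J1
bond 2 |J1
bond 3 |Sf1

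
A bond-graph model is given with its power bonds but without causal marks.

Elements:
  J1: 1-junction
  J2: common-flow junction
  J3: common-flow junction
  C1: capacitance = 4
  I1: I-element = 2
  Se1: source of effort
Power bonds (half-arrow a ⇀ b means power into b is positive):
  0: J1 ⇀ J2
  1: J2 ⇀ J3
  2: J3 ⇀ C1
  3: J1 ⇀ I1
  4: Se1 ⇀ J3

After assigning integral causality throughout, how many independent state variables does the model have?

β4 |J3  (Se1: effort source, stroke at far end)
β2 |J3  (C1 integral (e out))
β1 |J2  (J3 needs exactly one f-in)
β0 |J1  (J2 needs exactly one f-in)
β3 |I1  (J1 needs exactly one f-in)

2  (C1, I1 all integral)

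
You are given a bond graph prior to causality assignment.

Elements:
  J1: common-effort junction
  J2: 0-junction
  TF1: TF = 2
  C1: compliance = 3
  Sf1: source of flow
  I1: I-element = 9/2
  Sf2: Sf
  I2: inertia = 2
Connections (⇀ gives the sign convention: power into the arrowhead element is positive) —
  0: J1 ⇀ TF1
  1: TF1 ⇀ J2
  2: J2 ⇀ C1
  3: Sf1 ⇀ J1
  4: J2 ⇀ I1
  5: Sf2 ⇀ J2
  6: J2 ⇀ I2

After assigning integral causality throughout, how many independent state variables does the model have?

3  (C1, I1, I2 all integral)

bond 3 |Sf1  (Sf1: flow source, stroke at near end)
bond 5 |Sf2  (Sf2: flow source, stroke at near end)
bond 0 |J1  (J1 needs exactly one e-in)
bond 1 |TF1  (TF TF1: opposite of bond 0)
bond 2 |J2  (C1 integral (e out))
bond 4 |I1  (J2: bond 2 brought effort, rest push out)
bond 6 |I2  (common-e at J2 fixed by 2)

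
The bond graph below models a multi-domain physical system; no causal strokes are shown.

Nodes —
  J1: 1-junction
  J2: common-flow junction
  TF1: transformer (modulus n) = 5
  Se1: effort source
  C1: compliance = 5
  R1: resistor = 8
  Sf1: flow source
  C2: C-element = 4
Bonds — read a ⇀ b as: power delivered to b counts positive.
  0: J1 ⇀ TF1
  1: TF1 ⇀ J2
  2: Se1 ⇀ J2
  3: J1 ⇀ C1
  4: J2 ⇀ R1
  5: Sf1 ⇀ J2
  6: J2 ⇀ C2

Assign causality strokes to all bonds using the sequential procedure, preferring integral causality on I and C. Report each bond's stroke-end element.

#0 |TF1
#1 |J2
#2 |J2
#3 |J1
#4 |J2
#5 |Sf1
#6 |J2

#2 stroke at J2  (Se1 fixes effort; stroke away)
#5 stroke at Sf1  (Sf1: flow source, stroke at near end)
#1 stroke at J2  (1-jn J2 has f-setter on 5)
#4 stroke at J2  (J2 flow already set via bond 5)
#6 stroke at J2  (common-f at J2 fixed by 5)
#0 stroke at TF1  (TF1 one-in-one-out from 1)
#3 stroke at J1  (common-f at J1 fixed by 0)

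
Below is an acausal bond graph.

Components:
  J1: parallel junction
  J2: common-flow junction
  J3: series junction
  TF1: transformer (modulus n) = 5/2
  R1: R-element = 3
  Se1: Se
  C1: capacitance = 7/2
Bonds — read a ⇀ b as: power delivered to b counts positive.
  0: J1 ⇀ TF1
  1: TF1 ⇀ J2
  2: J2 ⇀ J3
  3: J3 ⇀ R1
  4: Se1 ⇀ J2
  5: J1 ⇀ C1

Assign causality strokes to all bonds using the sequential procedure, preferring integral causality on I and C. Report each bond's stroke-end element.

β0 |TF1
β1 |J2
β2 |J3
β3 |R1
β4 |J2
β5 |J1

b4 |J2  (Se1 (Se) sets effort on bond)
b5 |J1  (C1 outputs effort q/C1)
b0 |TF1  (J1 effort already set via bond 5)
b1 |J2  (TF1: transformer flips bond 0)
b2 |J3  (only one flow-in slot at J2)
b3 |R1  (only one flow-in slot at J3)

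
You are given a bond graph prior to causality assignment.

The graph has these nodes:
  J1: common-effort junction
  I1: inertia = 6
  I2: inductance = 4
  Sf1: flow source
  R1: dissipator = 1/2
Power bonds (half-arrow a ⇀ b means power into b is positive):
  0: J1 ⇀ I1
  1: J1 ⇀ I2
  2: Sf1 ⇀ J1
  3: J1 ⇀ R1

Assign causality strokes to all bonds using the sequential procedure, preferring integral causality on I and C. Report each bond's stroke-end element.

β0 stroke→I1
β1 stroke→I2
β2 stroke→Sf1
β3 stroke→J1

b2 stroke at Sf1  (Sf1: flow source, stroke at near end)
b0 stroke at I1  (I1: I, integral causality)
b1 stroke at I2  (prefer integral on I2)
b3 stroke at J1  (only one effort-in slot at J1)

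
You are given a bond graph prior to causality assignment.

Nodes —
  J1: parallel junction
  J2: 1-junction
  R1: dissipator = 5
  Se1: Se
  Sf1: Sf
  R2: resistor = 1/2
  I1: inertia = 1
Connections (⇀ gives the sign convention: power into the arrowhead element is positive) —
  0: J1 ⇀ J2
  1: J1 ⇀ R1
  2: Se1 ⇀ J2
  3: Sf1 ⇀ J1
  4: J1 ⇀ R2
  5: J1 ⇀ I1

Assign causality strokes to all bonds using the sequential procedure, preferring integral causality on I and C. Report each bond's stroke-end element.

#0 |J1
#1 |R1
#2 |J2
#3 |Sf1
#4 |R2
#5 |I1

b2 →J2  (Se1 (Se) sets effort on bond)
b3 →Sf1  (Sf1: flow source, stroke at near end)
b0 →J1  (closing 1-jn rule on J2)
b1 →R1  (common-e at J1 fixed by 0)
b4 →R2  (0-jn J1 has e-setter on 0)
b5 →I1  (common-e at J1 fixed by 0)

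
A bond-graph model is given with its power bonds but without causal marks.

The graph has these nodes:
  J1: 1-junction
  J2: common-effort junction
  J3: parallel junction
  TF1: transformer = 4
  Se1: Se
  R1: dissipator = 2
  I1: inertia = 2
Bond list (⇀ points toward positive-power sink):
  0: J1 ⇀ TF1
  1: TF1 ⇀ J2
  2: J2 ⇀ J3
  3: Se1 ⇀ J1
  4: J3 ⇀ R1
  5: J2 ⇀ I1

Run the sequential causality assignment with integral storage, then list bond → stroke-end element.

bond 0 |TF1
bond 1 |J2
bond 2 |J3
bond 3 |J1
bond 4 |R1
bond 5 |I1

β3 →J1  (Se1: effort source, stroke at far end)
β0 →TF1  (J1: last free bond brings flow in)
β1 →J2  (TF TF1: opposite of bond 0)
β2 →J3  (common-e at J2 fixed by 1)
β5 →I1  (common-e at J2 fixed by 1)
β4 →R1  (common-e at J3 fixed by 2)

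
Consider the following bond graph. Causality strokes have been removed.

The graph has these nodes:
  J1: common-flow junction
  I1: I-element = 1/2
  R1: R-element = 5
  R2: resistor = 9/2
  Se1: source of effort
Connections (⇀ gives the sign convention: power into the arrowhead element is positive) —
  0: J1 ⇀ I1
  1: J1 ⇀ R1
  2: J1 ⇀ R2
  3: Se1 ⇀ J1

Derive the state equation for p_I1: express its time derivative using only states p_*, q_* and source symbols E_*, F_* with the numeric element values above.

dp_I1/dt = E_Se1 - 19*p_I1

β3 stroke at J1  (source Se1 imposes e)
β0 stroke at I1  (I1: I, integral causality)
β1 stroke at J1  (J1 flow already set via bond 0)
β2 stroke at J1  (J1: bond 0 brought flow, rest push out)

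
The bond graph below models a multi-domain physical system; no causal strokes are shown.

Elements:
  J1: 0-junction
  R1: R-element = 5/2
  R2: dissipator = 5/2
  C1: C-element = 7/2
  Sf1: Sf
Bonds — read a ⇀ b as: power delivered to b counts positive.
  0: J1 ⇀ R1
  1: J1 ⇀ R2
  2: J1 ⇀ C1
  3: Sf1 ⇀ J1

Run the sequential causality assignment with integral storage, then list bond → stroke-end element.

#3 stroke→Sf1  (Sf1: flow source, stroke at near end)
#2 stroke→J1  (C1 outputs effort q/C1)
#0 stroke→R1  (J1: bond 2 brought effort, rest push out)
#1 stroke→R2  (common-e at J1 fixed by 2)

#0 →R1
#1 →R2
#2 →J1
#3 →Sf1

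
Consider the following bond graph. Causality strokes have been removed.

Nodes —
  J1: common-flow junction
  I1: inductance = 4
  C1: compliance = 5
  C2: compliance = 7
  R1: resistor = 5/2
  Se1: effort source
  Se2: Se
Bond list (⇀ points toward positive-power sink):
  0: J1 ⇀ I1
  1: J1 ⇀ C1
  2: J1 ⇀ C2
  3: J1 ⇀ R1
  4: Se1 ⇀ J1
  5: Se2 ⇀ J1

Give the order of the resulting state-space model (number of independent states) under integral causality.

3  (C1, C2, I1 all integral)

β4 →J1  (Se1: effort source, stroke at far end)
β5 →J1  (Se2: effort source, stroke at far end)
β0 →I1  (prefer integral on I1)
β1 →J1  (J1 flow already set via bond 0)
β2 →J1  (J1: bond 0 brought flow, rest push out)
β3 →J1  (J1: bond 0 brought flow, rest push out)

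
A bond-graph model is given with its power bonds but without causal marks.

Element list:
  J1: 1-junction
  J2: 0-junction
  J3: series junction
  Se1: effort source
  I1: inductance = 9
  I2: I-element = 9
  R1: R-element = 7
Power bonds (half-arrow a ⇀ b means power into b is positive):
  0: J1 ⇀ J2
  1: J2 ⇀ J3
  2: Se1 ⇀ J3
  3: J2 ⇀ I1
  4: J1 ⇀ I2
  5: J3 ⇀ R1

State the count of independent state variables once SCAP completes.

2  (I1, I2 all integral)

b2 stroke at J3  (Se1 (Se) sets effort on bond)
b3 stroke at I1  (I1: I, integral causality)
b4 stroke at I2  (I2: I, integral causality)
b0 stroke at J1  (1-jn J1 has f-setter on 4)
b1 stroke at J2  (J2: last free bond brings effort in)
b5 stroke at J3  (1-jn J3 has f-setter on 1)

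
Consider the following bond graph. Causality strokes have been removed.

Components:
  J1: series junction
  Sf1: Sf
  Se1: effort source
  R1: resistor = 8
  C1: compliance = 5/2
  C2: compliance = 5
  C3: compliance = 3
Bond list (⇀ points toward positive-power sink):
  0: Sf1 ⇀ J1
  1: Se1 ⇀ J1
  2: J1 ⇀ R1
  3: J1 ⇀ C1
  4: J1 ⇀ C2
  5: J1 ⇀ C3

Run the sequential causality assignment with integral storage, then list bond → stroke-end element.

bond 0 →Sf1
bond 1 →J1
bond 2 →J1
bond 3 →J1
bond 4 →J1
bond 5 →J1

β0 stroke→Sf1  (Sf1 (Sf) sets flow on bond)
β1 stroke→J1  (source Se1 imposes e)
β2 stroke→J1  (common-f at J1 fixed by 0)
β3 stroke→J1  (1-jn J1 has f-setter on 0)
β4 stroke→J1  (common-f at J1 fixed by 0)
β5 stroke→J1  (1-jn J1 has f-setter on 0)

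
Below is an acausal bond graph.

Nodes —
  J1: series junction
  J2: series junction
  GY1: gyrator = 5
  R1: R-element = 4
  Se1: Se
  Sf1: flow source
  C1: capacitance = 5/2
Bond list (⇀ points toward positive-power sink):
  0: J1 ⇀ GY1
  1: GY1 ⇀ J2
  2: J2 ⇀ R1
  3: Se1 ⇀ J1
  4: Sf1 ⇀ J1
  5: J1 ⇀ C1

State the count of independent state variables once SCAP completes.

bond 3 stroke→J1  (source Se1 imposes e)
bond 4 stroke→Sf1  (source Sf1 imposes f)
bond 0 stroke→J1  (common-f at J1 fixed by 4)
bond 5 stroke→J1  (J1 flow already set via bond 4)
bond 1 stroke→J2  (GY GY1: same side as bond 0)
bond 2 stroke→R1  (J2: last free bond brings flow in)

1  (C1 all integral)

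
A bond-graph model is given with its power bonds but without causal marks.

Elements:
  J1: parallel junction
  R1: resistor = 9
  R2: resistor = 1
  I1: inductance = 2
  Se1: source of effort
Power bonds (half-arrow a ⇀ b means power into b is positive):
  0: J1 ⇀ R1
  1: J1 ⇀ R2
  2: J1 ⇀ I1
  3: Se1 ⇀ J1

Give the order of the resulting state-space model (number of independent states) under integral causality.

1  (I1 all integral)

β3 stroke at J1  (Se1: effort source, stroke at far end)
β0 stroke at R1  (J1 effort already set via bond 3)
β1 stroke at R2  (common-e at J1 fixed by 3)
β2 stroke at I1  (J1 effort already set via bond 3)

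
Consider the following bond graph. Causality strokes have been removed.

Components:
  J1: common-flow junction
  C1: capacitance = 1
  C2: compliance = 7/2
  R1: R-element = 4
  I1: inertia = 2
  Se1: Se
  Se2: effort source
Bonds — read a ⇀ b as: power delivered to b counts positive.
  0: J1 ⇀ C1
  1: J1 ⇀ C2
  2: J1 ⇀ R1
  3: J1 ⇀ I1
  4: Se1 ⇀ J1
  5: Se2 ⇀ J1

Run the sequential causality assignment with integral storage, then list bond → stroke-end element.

b0 stroke→J1
b1 stroke→J1
b2 stroke→J1
b3 stroke→I1
b4 stroke→J1
b5 stroke→J1

b4 stroke at J1  (Se1 (Se) sets effort on bond)
b5 stroke at J1  (Se2 (Se) sets effort on bond)
b0 stroke at J1  (C1: C, integral causality)
b1 stroke at J1  (C2 integral (e out))
b3 stroke at I1  (I1: I, integral causality)
b2 stroke at J1  (common-f at J1 fixed by 3)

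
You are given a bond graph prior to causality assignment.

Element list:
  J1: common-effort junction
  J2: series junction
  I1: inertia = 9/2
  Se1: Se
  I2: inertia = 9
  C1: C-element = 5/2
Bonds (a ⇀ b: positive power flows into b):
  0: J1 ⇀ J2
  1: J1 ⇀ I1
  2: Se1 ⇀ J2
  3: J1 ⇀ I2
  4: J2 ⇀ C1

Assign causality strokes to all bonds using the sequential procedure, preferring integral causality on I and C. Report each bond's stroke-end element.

bond 2 stroke→J2  (Se1 (Se) sets effort on bond)
bond 1 stroke→I1  (I1 integral (f out))
bond 3 stroke→I2  (prefer integral on I2)
bond 0 stroke→J1  (closing 0-jn rule on J1)
bond 4 stroke→J2  (J2 flow already set via bond 0)

b0 |J1
b1 |I1
b2 |J2
b3 |I2
b4 |J2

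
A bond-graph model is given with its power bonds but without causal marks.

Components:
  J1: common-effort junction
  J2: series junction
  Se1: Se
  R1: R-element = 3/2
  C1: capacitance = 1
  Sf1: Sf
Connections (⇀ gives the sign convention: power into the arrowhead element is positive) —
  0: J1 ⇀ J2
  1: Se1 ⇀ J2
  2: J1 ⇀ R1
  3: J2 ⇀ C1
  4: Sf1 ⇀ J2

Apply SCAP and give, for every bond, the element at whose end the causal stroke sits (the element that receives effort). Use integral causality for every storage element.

#1 stroke at J2  (Se1 (Se) sets effort on bond)
#4 stroke at Sf1  (source Sf1 imposes f)
#0 stroke at J2  (J2 flow already set via bond 4)
#3 stroke at J2  (1-jn J2 has f-setter on 4)
#2 stroke at J1  (J1: last free bond brings effort in)

bond 0 →J2
bond 1 →J2
bond 2 →J1
bond 3 →J2
bond 4 →Sf1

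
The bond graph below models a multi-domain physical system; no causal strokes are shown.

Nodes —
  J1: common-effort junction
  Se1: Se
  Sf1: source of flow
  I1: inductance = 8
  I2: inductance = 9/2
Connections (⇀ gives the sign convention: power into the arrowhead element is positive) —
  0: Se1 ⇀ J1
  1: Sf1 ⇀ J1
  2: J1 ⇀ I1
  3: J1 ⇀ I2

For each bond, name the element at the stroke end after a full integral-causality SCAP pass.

β0 →J1
β1 →Sf1
β2 →I1
β3 →I2

b0 →J1  (Se1 (Se) sets effort on bond)
b1 →Sf1  (source Sf1 imposes f)
b2 →I1  (J1: bond 0 brought effort, rest push out)
b3 →I2  (0-jn J1 has e-setter on 0)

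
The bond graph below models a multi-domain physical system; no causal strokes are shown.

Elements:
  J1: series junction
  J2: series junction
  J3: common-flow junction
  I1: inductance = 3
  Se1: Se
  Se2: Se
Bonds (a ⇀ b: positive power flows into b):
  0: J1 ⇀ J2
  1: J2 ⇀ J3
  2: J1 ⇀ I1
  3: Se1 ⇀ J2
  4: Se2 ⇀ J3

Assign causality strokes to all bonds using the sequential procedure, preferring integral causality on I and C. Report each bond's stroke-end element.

β0 stroke at J1
β1 stroke at J2
β2 stroke at I1
β3 stroke at J2
β4 stroke at J3

bond 3 stroke at J2  (Se1: effort source, stroke at far end)
bond 4 stroke at J3  (Se2 (Se) sets effort on bond)
bond 1 stroke at J2  (only one flow-in slot at J3)
bond 0 stroke at J1  (J2: last free bond brings flow in)
bond 2 stroke at I1  (closing 1-jn rule on J1)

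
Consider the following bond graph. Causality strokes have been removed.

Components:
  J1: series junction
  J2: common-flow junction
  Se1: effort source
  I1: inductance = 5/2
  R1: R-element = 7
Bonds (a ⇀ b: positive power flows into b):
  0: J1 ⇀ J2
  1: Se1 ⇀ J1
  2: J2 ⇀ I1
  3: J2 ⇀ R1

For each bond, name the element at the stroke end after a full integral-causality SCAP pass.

bond 0 stroke at J2
bond 1 stroke at J1
bond 2 stroke at I1
bond 3 stroke at J2

b1 |J1  (Se1: effort source, stroke at far end)
b0 |J2  (only one flow-in slot at J1)
b2 |I1  (I1 integral (f out))
b3 |J2  (J2 flow already set via bond 2)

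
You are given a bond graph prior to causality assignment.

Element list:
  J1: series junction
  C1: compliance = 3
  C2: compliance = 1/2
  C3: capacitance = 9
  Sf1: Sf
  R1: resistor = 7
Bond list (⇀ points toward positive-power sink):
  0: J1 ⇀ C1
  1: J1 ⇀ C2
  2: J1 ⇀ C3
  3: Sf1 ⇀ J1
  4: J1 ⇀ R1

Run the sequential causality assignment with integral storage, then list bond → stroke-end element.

b3 |Sf1  (Sf1 fixes flow; stroke at Sf1)
b0 |J1  (common-f at J1 fixed by 3)
b1 |J1  (J1: bond 3 brought flow, rest push out)
b2 |J1  (common-f at J1 fixed by 3)
b4 |J1  (J1 flow already set via bond 3)

b0 stroke at J1
b1 stroke at J1
b2 stroke at J1
b3 stroke at Sf1
b4 stroke at J1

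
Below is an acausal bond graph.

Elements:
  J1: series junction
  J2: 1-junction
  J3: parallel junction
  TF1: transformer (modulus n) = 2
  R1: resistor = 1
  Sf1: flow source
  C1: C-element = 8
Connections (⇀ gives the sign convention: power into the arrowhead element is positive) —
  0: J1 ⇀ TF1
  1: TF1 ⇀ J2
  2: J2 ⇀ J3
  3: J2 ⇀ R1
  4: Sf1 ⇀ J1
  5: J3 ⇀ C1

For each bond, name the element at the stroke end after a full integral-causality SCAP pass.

β4 stroke→Sf1  (Sf1 (Sf) sets flow on bond)
β0 stroke→J1  (1-jn J1 has f-setter on 4)
β1 stroke→TF1  (TF1: transformer flips bond 0)
β2 stroke→J2  (common-f at J2 fixed by 1)
β3 stroke→J2  (J2 flow already set via bond 1)
β5 stroke→J3  (J3: last free bond brings effort in)

β0 →J1
β1 →TF1
β2 →J2
β3 →J2
β4 →Sf1
β5 →J3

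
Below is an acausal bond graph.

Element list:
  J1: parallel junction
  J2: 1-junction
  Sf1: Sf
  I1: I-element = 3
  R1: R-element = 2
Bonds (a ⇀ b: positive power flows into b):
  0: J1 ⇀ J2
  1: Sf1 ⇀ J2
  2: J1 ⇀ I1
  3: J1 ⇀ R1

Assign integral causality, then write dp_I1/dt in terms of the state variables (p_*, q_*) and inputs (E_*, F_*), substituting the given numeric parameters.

bond 1 stroke→Sf1  (Sf1: flow source, stroke at near end)
bond 0 stroke→J2  (J2 flow already set via bond 1)
bond 2 stroke→I1  (I1 outputs flow p/I1)
bond 3 stroke→J1  (only one effort-in slot at J1)

dp_I1/dt = -2*F_Sf1 - 2*p_I1/3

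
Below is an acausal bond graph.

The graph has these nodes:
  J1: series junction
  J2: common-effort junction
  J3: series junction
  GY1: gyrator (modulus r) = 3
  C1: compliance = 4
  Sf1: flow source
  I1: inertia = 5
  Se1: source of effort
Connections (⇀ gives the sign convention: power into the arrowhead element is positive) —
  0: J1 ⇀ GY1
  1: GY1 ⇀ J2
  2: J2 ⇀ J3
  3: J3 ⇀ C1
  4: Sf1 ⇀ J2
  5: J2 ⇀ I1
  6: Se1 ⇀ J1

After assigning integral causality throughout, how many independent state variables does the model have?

#4 stroke→Sf1  (Sf1: flow source, stroke at near end)
#6 stroke→J1  (Se1 (Se) sets effort on bond)
#0 stroke→GY1  (J1: last free bond brings flow in)
#1 stroke→GY1  (GY1: gyrator matches bond 0)
#3 stroke→J3  (prefer integral on C1)
#2 stroke→J2  (J3: last free bond brings flow in)
#5 stroke→I1  (0-jn J2 has e-setter on 2)

2  (C1, I1 all integral)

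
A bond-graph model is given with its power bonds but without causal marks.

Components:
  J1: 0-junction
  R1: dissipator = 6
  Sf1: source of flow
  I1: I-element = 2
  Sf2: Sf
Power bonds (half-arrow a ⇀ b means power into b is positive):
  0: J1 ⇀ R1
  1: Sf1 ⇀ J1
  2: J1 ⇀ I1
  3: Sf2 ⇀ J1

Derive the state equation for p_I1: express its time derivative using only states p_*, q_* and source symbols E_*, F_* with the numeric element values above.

dp_I1/dt = 6*F_Sf1 + 6*F_Sf2 - 3*p_I1

b1 stroke at Sf1  (Sf1 fixes flow; stroke at Sf1)
b3 stroke at Sf2  (source Sf2 imposes f)
b2 stroke at I1  (I1: I, integral causality)
b0 stroke at J1  (closing 0-jn rule on J1)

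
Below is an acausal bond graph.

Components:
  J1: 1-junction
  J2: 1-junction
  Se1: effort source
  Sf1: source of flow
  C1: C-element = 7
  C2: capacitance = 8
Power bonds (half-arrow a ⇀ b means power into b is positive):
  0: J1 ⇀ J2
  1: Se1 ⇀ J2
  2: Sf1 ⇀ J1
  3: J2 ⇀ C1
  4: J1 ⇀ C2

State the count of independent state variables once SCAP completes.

2  (C1, C2 all integral)

β1 stroke at J2  (Se1: effort source, stroke at far end)
β2 stroke at Sf1  (Sf1 fixes flow; stroke at Sf1)
β0 stroke at J1  (J1: bond 2 brought flow, rest push out)
β4 stroke at J1  (common-f at J1 fixed by 2)
β3 stroke at J2  (J2 flow already set via bond 0)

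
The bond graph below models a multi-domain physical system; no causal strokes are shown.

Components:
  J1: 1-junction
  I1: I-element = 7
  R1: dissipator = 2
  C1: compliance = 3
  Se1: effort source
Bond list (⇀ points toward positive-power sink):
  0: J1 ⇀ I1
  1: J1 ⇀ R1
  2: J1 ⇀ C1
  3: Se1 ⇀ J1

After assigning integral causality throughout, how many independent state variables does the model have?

2  (C1, I1 all integral)

b3 stroke at J1  (Se1: effort source, stroke at far end)
b0 stroke at I1  (I1 outputs flow p/I1)
b1 stroke at J1  (J1 flow already set via bond 0)
b2 stroke at J1  (J1 flow already set via bond 0)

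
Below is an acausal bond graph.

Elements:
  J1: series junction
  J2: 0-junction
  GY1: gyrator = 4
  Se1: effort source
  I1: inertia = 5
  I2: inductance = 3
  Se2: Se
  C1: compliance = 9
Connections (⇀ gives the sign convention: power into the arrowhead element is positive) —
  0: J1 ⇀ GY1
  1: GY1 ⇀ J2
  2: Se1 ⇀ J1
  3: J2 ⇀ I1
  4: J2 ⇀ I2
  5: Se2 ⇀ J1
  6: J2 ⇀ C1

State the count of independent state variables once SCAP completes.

#2 stroke at J1  (Se1: effort source, stroke at far end)
#5 stroke at J1  (Se2: effort source, stroke at far end)
#0 stroke at GY1  (J1 needs exactly one f-in)
#1 stroke at GY1  (through GY1, causality inverts; strokes same side of GY1)
#3 stroke at I1  (I1 outputs flow p/I1)
#4 stroke at I2  (prefer integral on I2)
#6 stroke at J2  (J2: last free bond brings effort in)

3  (C1, I1, I2 all integral)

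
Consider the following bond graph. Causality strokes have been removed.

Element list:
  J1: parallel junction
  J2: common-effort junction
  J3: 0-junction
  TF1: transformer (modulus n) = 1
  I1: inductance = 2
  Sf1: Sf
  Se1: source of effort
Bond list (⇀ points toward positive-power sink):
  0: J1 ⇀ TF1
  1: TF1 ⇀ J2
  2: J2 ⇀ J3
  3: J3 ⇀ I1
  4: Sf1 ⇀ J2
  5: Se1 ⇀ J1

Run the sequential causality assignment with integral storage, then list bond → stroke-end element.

bond 4 stroke→Sf1  (source Sf1 imposes f)
bond 5 stroke→J1  (Se1 (Se) sets effort on bond)
bond 0 stroke→TF1  (J1: bond 5 brought effort, rest push out)
bond 1 stroke→J2  (through TF1, causality passes straight; one stroke at TF1)
bond 2 stroke→J3  (common-e at J2 fixed by 1)
bond 3 stroke→I1  (0-jn J3 has e-setter on 2)

bond 0 stroke at TF1
bond 1 stroke at J2
bond 2 stroke at J3
bond 3 stroke at I1
bond 4 stroke at Sf1
bond 5 stroke at J1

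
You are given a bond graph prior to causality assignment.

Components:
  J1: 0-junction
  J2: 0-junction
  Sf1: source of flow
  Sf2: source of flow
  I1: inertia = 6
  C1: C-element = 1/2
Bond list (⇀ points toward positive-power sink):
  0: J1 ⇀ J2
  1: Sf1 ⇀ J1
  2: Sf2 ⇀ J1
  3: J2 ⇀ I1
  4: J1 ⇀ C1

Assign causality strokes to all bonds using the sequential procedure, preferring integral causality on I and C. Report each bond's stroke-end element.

b0 |J2
b1 |Sf1
b2 |Sf2
b3 |I1
b4 |J1

#1 stroke→Sf1  (Sf1: flow source, stroke at near end)
#2 stroke→Sf2  (source Sf2 imposes f)
#3 stroke→I1  (I1: I, integral causality)
#0 stroke→J2  (J2 needs exactly one e-in)
#4 stroke→J1  (only one effort-in slot at J1)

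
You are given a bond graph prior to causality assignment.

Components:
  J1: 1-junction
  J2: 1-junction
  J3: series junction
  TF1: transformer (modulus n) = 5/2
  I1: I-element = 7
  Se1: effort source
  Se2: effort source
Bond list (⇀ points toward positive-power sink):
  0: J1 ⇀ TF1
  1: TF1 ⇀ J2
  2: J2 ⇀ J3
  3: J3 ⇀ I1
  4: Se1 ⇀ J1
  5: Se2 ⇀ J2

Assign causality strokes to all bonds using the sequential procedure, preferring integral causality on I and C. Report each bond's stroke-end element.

#4 →J1  (Se1: effort source, stroke at far end)
#5 →J2  (Se2 (Se) sets effort on bond)
#0 →TF1  (only one flow-in slot at J1)
#1 →J2  (through TF1, causality passes straight; one stroke at TF1)
#2 →J3  (closing 1-jn rule on J2)
#3 →I1  (J3: last free bond brings flow in)

#0 stroke at TF1
#1 stroke at J2
#2 stroke at J3
#3 stroke at I1
#4 stroke at J1
#5 stroke at J2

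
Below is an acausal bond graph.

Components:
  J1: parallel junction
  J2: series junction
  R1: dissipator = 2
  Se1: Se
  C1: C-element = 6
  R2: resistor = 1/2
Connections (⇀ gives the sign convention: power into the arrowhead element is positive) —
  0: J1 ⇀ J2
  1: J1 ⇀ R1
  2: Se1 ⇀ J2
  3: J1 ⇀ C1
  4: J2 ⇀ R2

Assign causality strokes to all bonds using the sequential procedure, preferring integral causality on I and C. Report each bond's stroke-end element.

#2 stroke at J2  (Se1 (Se) sets effort on bond)
#3 stroke at J1  (C1 integral (e out))
#0 stroke at J2  (J1: bond 3 brought effort, rest push out)
#1 stroke at R1  (J1: bond 3 brought effort, rest push out)
#4 stroke at R2  (J2 needs exactly one f-in)

β0 →J2
β1 →R1
β2 →J2
β3 →J1
β4 →R2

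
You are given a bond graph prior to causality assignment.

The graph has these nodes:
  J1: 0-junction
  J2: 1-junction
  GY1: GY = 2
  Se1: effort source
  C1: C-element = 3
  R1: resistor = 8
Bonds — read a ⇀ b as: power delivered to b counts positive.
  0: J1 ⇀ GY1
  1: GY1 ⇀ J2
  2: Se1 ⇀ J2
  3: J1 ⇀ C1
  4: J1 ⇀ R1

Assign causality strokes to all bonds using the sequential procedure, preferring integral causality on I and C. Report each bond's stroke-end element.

#0 stroke→GY1
#1 stroke→GY1
#2 stroke→J2
#3 stroke→J1
#4 stroke→R1

#2 →J2  (Se1: effort source, stroke at far end)
#1 →GY1  (only one flow-in slot at J2)
#0 →GY1  (GY1 both-in/both-out from 1)
#3 →J1  (C1 integral (e out))
#4 →R1  (common-e at J1 fixed by 3)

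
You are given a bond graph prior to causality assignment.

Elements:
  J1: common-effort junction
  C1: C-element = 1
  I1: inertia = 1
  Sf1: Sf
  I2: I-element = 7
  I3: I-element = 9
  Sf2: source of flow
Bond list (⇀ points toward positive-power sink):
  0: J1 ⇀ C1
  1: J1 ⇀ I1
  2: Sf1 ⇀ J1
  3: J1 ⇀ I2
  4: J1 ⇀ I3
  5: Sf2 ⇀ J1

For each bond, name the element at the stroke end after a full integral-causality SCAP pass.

bond 0 →J1
bond 1 →I1
bond 2 →Sf1
bond 3 →I2
bond 4 →I3
bond 5 →Sf2

#2 |Sf1  (source Sf1 imposes f)
#5 |Sf2  (Sf2 (Sf) sets flow on bond)
#0 |J1  (prefer integral on C1)
#1 |I1  (J1: bond 0 brought effort, rest push out)
#3 |I2  (J1 effort already set via bond 0)
#4 |I3  (J1 effort already set via bond 0)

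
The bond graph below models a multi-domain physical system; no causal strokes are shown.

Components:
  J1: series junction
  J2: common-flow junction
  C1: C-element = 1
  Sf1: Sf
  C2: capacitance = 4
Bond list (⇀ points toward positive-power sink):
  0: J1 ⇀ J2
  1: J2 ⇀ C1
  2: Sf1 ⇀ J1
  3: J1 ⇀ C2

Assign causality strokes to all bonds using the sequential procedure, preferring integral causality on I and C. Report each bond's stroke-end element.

β2 stroke at Sf1  (source Sf1 imposes f)
β0 stroke at J1  (1-jn J1 has f-setter on 2)
β3 stroke at J1  (J1 flow already set via bond 2)
β1 stroke at J2  (common-f at J2 fixed by 0)

b0 |J1
b1 |J2
b2 |Sf1
b3 |J1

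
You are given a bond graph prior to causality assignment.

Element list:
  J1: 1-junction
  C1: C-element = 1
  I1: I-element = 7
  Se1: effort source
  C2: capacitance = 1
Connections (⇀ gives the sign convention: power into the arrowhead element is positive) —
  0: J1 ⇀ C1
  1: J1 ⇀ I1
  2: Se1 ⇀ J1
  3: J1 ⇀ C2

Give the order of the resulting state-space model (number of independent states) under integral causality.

3  (C1, C2, I1 all integral)

bond 2 |J1  (Se1: effort source, stroke at far end)
bond 0 |J1  (C1: C, integral causality)
bond 1 |I1  (I1 outputs flow p/I1)
bond 3 |J1  (J1 flow already set via bond 1)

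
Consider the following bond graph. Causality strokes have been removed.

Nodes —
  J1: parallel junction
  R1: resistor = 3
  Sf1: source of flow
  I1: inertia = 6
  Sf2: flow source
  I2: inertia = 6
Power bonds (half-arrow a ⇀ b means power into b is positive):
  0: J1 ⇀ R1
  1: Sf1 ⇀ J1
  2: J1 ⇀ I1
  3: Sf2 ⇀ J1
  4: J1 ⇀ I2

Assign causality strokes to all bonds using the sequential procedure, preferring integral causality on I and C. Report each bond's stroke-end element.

β1 →Sf1  (Sf1 fixes flow; stroke at Sf1)
β3 →Sf2  (Sf2 (Sf) sets flow on bond)
β2 →I1  (I1 integral (f out))
β4 →I2  (prefer integral on I2)
β0 →J1  (only one effort-in slot at J1)

#0 stroke at J1
#1 stroke at Sf1
#2 stroke at I1
#3 stroke at Sf2
#4 stroke at I2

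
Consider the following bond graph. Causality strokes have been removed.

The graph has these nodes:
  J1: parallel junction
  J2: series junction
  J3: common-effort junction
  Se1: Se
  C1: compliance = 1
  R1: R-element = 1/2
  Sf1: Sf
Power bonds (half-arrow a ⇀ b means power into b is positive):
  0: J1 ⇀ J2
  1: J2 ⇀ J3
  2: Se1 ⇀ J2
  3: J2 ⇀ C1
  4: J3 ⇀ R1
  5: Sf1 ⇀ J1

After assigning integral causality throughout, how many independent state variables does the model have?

1  (C1 all integral)

β2 →J2  (Se1 (Se) sets effort on bond)
β5 →Sf1  (Sf1 (Sf) sets flow on bond)
β0 →J1  (J1 needs exactly one e-in)
β1 →J2  (J2: bond 0 brought flow, rest push out)
β3 →J2  (J2: bond 0 brought flow, rest push out)
β4 →J3  (J3 needs exactly one e-in)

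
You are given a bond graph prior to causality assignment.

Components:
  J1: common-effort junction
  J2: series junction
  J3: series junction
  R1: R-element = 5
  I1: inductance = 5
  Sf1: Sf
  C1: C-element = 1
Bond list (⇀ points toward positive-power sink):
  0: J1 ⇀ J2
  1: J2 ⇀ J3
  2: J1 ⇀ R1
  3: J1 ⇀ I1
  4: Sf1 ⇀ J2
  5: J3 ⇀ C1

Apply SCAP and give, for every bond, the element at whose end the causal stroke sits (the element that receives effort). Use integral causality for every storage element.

bond 0 →J2
bond 1 →J2
bond 2 →J1
bond 3 →I1
bond 4 →Sf1
bond 5 →J3

β4 →Sf1  (Sf1 (Sf) sets flow on bond)
β0 →J2  (J2 flow already set via bond 4)
β1 →J2  (J2: bond 4 brought flow, rest push out)
β5 →J3  (common-f at J3 fixed by 1)
β3 →I1  (I1 integral (f out))
β2 →J1  (J1: last free bond brings effort in)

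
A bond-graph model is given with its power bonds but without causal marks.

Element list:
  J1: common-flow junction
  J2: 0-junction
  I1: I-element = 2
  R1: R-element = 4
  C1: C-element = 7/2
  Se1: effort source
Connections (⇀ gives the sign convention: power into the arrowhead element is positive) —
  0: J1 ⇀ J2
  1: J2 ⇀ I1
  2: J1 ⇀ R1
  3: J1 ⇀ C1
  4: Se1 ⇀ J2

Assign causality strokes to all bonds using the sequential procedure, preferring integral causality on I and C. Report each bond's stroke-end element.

β0 →J1
β1 →I1
β2 →R1
β3 →J1
β4 →J2

bond 4 →J2  (Se1 (Se) sets effort on bond)
bond 0 →J1  (J2: bond 4 brought effort, rest push out)
bond 1 →I1  (0-jn J2 has e-setter on 4)
bond 3 →J1  (C1 integral (e out))
bond 2 →R1  (J1 needs exactly one f-in)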